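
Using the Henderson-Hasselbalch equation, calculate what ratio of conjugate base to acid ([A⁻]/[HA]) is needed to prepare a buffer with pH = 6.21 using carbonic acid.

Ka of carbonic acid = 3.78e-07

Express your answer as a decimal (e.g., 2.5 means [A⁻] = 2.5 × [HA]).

pKa = -log(3.78e-07) = 6.4225. pH = pKa + log([A⁻]/[HA]), so log([A⁻]/[HA]) = pH − pKa = 6.21 − 6.4225 = -0.2125. [A⁻]/[HA] = 10^(-0.2125) = 0.613

[A⁻]/[HA] = 0.613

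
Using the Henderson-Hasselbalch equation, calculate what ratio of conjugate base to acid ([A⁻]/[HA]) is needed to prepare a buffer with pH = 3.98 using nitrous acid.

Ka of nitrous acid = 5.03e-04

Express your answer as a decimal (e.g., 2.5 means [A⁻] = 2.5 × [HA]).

pKa = -log(5.03e-04) = 3.2984. pH = pKa + log([A⁻]/[HA]), so log([A⁻]/[HA]) = pH − pKa = 3.98 − 3.2984 = 0.6816. [A⁻]/[HA] = 10^(0.6816) = 4.80

[A⁻]/[HA] = 4.80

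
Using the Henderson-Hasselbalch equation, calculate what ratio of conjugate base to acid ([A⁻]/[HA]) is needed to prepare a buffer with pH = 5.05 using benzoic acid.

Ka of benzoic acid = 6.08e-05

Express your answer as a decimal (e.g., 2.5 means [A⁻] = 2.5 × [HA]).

pKa = -log(6.08e-05) = 4.2161. pH = pKa + log([A⁻]/[HA]), so log([A⁻]/[HA]) = pH − pKa = 5.05 − 4.2161 = 0.8339. [A⁻]/[HA] = 10^(0.8339) = 6.82

[A⁻]/[HA] = 6.82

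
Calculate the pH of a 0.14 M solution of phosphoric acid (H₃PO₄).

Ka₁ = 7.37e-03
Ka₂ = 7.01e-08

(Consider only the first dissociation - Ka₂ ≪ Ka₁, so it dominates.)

First dissociation dominates. From Ka₁ = [H⁺][HA⁻]/[H₂A], x² + Ka₁·x − Ka₁·C = 0 with C = 0.14 M and Ka₁ = 7.37e-03. Solving: [H⁺] = (−Ka₁ + √(Ka₁² + 4·Ka₁·C)) / 2 = 2.8647e-02 M. pH = -log(2.8647e-02) = 1.54.

pH = 1.54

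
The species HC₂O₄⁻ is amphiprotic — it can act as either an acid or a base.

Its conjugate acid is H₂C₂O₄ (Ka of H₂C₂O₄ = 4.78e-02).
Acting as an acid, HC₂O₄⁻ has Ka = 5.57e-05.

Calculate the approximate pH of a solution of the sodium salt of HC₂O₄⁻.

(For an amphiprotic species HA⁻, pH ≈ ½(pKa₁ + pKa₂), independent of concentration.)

pKa₁ = -log(4.78e-02) = 1.32; pKa₂ = -log(5.57e-05) = 4.25. For an amphiprotic species, pH ≈ ½(pKa₁ + pKa₂) = ½(1.32 + 4.25) = 2.79.

pH = 2.79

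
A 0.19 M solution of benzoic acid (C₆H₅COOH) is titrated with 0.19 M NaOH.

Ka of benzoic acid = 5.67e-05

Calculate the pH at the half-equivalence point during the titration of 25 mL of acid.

At half-equivalence [HA] = [A⁻], so Henderson-Hasselbalch gives pH = pKa = -log(5.67e-05) = 4.25.

pH = pKa = 4.25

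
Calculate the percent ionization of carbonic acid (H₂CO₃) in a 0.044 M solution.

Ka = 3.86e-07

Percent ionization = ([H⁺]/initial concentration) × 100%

Using Ka equilibrium: x² + Ka×x - Ka×C = 0. Solving: [H⁺] = 1.3013e-04. Percent = (1.3013e-04/0.044) × 100

Percent ionization = 0.296%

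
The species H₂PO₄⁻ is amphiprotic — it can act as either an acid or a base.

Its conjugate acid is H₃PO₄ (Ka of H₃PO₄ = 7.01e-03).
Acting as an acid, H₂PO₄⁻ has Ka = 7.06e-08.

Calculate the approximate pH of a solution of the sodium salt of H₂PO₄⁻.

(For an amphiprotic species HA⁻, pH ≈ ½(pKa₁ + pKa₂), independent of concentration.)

pKa₁ = -log(7.01e-03) = 2.15; pKa₂ = -log(7.06e-08) = 7.15. For an amphiprotic species, pH ≈ ½(pKa₁ + pKa₂) = ½(2.15 + 7.15) = 4.65.

pH = 4.65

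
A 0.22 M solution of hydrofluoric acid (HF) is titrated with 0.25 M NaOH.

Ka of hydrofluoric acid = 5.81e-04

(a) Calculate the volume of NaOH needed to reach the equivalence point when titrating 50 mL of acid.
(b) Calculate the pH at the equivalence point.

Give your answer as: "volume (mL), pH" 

moles acid = 0.22 × 50/1000 = 0.011 mol; V_base = moles/0.25 × 1000 = 44.0 mL. At equivalence only the conjugate base is present: [A⁻] = 0.011/0.094 = 1.1702e-01 M. Kb = Kw/Ka = 1.72e-11; [OH⁻] = √(Kb × [A⁻]) = 1.4192e-06; pOH = 5.85; pH = 14 - pOH = 8.15.

V = 44.0 mL, pH = 8.15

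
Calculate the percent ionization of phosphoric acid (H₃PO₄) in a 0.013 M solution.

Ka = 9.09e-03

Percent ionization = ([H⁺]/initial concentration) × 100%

Using Ka equilibrium: x² + Ka×x - Ka×C = 0. Solving: [H⁺] = 7.2375e-03. Percent = (7.2375e-03/0.013) × 100

Percent ionization = 55.7%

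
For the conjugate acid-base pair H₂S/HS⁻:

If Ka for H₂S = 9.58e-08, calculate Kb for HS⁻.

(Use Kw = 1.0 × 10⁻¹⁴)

For a conjugate pair Ka × Kb = Kw, so Kb = Kw/Ka = 1.0 × 10⁻¹⁴ / 9.58e-08 = 1.04e-07.

K_b = 1.04e-07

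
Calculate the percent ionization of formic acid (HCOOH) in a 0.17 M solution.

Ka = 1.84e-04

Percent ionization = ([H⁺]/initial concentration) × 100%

Using Ka equilibrium: x² + Ka×x - Ka×C = 0. Solving: [H⁺] = 5.5016e-03. Percent = (5.5016e-03/0.17) × 100

Percent ionization = 3.24%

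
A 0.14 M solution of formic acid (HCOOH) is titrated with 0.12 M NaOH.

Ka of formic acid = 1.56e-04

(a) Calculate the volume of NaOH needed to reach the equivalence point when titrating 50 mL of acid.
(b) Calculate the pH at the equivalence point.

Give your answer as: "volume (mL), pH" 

moles acid = 0.14 × 50/1000 = 0.007 mol; V_base = moles/0.12 × 1000 = 58.3 mL. At equivalence only the conjugate base is present: [A⁻] = 0.007/0.108 = 6.4615e-02 M. Kb = Kw/Ka = 6.41e-11; [OH⁻] = √(Kb × [A⁻]) = 2.0352e-06; pOH = 5.69; pH = 14 - pOH = 8.31.

V = 58.3 mL, pH = 8.31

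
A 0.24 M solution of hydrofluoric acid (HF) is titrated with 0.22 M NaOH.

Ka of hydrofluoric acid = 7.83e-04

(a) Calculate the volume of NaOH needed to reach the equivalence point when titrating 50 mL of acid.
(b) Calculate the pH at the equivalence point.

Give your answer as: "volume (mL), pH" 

moles acid = 0.24 × 50/1000 = 0.012 mol; V_base = moles/0.22 × 1000 = 54.5 mL. At equivalence only the conjugate base is present: [A⁻] = 0.012/0.105 = 1.1478e-01 M. Kb = Kw/Ka = 1.28e-11; [OH⁻] = √(Kb × [A⁻]) = 1.2108e-06; pOH = 5.92; pH = 14 - pOH = 8.08.

V = 54.5 mL, pH = 8.08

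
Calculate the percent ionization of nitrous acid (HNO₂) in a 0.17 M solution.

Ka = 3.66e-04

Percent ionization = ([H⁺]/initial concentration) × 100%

Using Ka equilibrium: x² + Ka×x - Ka×C = 0. Solving: [H⁺] = 7.7071e-03. Percent = (7.7071e-03/0.17) × 100

Percent ionization = 4.53%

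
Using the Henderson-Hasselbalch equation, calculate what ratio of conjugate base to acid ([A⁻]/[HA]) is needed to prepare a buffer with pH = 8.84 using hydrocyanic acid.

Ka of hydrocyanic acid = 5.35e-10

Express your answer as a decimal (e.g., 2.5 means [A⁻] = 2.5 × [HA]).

pKa = -log(5.35e-10) = 9.2716. pH = pKa + log([A⁻]/[HA]), so log([A⁻]/[HA]) = pH − pKa = 8.84 − 9.2716 = -0.4316. [A⁻]/[HA] = 10^(-0.4316) = 0.370

[A⁻]/[HA] = 0.370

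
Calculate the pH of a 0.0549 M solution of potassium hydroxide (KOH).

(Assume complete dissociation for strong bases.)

[OH⁻] = 0.0549 M for strong base. pOH = -log[OH⁻] = 1.26, pH = 14 - pOH

pH = 12.74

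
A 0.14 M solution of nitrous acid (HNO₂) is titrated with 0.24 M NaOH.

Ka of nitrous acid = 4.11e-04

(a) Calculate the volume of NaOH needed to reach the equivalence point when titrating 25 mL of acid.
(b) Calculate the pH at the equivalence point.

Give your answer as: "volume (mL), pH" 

moles acid = 0.14 × 25/1000 = 0.0035 mol; V_base = moles/0.24 × 1000 = 14.6 mL. At equivalence only the conjugate base is present: [A⁻] = 0.0035/0.040 = 8.8421e-02 M. Kb = Kw/Ka = 2.43e-11; [OH⁻] = √(Kb × [A⁻]) = 1.4668e-06; pOH = 5.83; pH = 14 - pOH = 8.17.

V = 14.6 mL, pH = 8.17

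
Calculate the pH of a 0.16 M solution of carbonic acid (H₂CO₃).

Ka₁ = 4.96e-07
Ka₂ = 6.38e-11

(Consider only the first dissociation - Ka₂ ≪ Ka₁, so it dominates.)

First dissociation dominates. From Ka₁ = [H⁺][HA⁻]/[H₂A], x² + Ka₁·x − Ka₁·C = 0 with C = 0.16 M and Ka₁ = 4.96e-07. Solving: [H⁺] = (−Ka₁ + √(Ka₁² + 4·Ka₁·C)) / 2 = 2.8146e-04 M. pH = -log(2.8146e-04) = 3.55.

pH = 3.55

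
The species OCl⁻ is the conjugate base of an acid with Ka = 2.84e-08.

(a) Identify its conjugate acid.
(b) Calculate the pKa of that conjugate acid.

(a) The conjugate acid is formed by adding one H⁺ to OCl⁻, giving HOCl. (b) pKa = -log(Ka) = -log(2.84e-08) = 7.55.

Conjugate acid: HOCl; pK_a = 7.55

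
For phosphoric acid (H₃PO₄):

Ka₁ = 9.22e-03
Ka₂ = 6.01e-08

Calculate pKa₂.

pKa₂ = -log(Ka₂) = -log(6.01e-08) = 7.22.

pK_{a2} = 7.22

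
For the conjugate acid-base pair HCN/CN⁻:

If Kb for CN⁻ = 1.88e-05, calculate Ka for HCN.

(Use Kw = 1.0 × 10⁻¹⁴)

For a conjugate pair Ka × Kb = Kw, so Ka = Kw/Kb = 1.0 × 10⁻¹⁴ / 1.88e-05 = 5.32e-10.

K_a = 5.32e-10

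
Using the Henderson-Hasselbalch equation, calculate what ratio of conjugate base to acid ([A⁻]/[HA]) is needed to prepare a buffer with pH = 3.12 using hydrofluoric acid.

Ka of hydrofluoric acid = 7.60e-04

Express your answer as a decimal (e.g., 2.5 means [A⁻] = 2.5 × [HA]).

pKa = -log(7.60e-04) = 3.1192. pH = pKa + log([A⁻]/[HA]), so log([A⁻]/[HA]) = pH − pKa = 3.12 − 3.1192 = 0.0008. [A⁻]/[HA] = 10^(0.0008) = 1.00

[A⁻]/[HA] = 1.00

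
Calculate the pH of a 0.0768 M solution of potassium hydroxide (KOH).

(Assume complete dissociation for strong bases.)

[OH⁻] = 0.0768 M for strong base. pOH = -log[OH⁻] = 1.11, pH = 14 - pOH

pH = 12.89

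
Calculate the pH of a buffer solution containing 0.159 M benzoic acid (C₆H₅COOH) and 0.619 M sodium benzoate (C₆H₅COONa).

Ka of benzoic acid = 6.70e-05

pKa = -log(6.70e-05) = 4.17. pH = pKa + log([A⁻]/[HA]) = 4.17 + log(0.619/0.159)

pH = 4.76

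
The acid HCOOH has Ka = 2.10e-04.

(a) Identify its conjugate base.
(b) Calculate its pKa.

(a) The conjugate base is formed by removing one H⁺ from HCOOH, giving HCOO⁻. (b) pKa = -log(Ka) = -log(2.10e-04) = 3.68.

Conjugate base: HCOO⁻; pK_a = 3.68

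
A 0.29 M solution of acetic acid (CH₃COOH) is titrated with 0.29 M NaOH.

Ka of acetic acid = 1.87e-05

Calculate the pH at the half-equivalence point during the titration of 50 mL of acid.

At half-equivalence [HA] = [A⁻], so Henderson-Hasselbalch gives pH = pKa = -log(1.87e-05) = 4.73.

pH = pKa = 4.73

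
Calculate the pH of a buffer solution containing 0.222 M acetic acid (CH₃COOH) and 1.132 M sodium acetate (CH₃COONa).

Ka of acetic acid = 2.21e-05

pKa = -log(2.21e-05) = 4.66. pH = pKa + log([A⁻]/[HA]) = 4.66 + log(1.132/0.222)

pH = 5.36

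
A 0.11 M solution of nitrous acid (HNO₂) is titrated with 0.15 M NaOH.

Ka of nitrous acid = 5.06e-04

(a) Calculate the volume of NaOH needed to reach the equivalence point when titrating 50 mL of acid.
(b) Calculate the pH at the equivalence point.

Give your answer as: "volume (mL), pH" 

moles acid = 0.11 × 50/1000 = 0.0055 mol; V_base = moles/0.15 × 1000 = 36.7 mL. At equivalence only the conjugate base is present: [A⁻] = 0.0055/0.087 = 6.3462e-02 M. Kb = Kw/Ka = 1.98e-11; [OH⁻] = √(Kb × [A⁻]) = 1.1199e-06; pOH = 5.95; pH = 14 - pOH = 8.05.

V = 36.7 mL, pH = 8.05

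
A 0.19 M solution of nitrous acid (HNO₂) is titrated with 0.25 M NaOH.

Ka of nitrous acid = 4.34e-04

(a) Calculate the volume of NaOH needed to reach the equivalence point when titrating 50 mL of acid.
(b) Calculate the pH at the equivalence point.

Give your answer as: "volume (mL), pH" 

moles acid = 0.19 × 50/1000 = 0.0095 mol; V_base = moles/0.25 × 1000 = 38.0 mL. At equivalence only the conjugate base is present: [A⁻] = 0.0095/0.088 = 1.0795e-01 M. Kb = Kw/Ka = 2.30e-11; [OH⁻] = √(Kb × [A⁻]) = 1.5772e-06; pOH = 5.80; pH = 14 - pOH = 8.20.

V = 38.0 mL, pH = 8.20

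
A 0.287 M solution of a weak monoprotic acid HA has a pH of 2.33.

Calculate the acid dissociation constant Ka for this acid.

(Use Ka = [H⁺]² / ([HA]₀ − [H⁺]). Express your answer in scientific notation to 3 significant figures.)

[H⁺] = 10^(−pH) = 10^(−2.33) = 4.677e-03 M. For HA ⇌ H⁺ + A⁻, Ka = [H⁺][A⁻]/[HA] = [H⁺]² / ([HA]₀ − [H⁺]) = (4.677e-03)² / (0.287 − 4.677e-03) = 7.75e-05.

K_a = 7.75e-05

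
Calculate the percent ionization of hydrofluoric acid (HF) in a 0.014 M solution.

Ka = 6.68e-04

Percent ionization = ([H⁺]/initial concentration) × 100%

Using Ka equilibrium: x² + Ka×x - Ka×C = 0. Solving: [H⁺] = 2.7423e-03. Percent = (2.7423e-03/0.014) × 100

Percent ionization = 19.6%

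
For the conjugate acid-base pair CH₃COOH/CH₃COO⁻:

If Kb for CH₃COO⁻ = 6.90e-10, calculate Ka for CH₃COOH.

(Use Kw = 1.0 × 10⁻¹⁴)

For a conjugate pair Ka × Kb = Kw, so Ka = Kw/Kb = 1.0 × 10⁻¹⁴ / 6.90e-10 = 1.45e-05.

K_a = 1.45e-05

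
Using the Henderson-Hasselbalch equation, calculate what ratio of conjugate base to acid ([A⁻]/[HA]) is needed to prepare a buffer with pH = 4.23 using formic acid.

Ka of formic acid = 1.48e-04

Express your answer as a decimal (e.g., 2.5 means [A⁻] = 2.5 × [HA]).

pKa = -log(1.48e-04) = 3.8297. pH = pKa + log([A⁻]/[HA]), so log([A⁻]/[HA]) = pH − pKa = 4.23 − 3.8297 = 0.4003. [A⁻]/[HA] = 10^(0.4003) = 2.51

[A⁻]/[HA] = 2.51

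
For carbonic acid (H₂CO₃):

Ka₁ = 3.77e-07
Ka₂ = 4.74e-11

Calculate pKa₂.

pKa₂ = -log(Ka₂) = -log(4.74e-11) = 10.32.

pK_{a2} = 10.32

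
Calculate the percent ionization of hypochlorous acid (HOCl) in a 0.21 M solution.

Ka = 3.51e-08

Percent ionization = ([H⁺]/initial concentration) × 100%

Using Ka equilibrium: x² + Ka×x - Ka×C = 0. Solving: [H⁺] = 8.5837e-05. Percent = (8.5837e-05/0.21) × 100

Percent ionization = 0.0409%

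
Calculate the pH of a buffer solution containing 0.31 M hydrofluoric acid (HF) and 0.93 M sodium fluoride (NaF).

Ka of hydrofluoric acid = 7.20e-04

pKa = -log(7.20e-04) = 3.14. pH = pKa + log([A⁻]/[HA]) = 3.14 + log(0.93/0.31)

pH = 3.62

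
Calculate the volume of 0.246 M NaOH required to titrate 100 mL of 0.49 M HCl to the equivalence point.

At equivalence: moles acid = moles base. moles HCl = 0.49 × 100/1000 = 0.049 mol. V_base = moles / 0.246 × 1000 = 199.2 mL.

V_{base} = 199.2 mL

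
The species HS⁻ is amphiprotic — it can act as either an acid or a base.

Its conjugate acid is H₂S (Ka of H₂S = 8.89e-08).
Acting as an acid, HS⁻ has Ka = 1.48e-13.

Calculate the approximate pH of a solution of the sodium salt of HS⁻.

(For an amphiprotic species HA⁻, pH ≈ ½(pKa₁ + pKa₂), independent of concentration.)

pKa₁ = -log(8.89e-08) = 7.05; pKa₂ = -log(1.48e-13) = 12.83. For an amphiprotic species, pH ≈ ½(pKa₁ + pKa₂) = ½(7.05 + 12.83) = 9.94.

pH = 9.94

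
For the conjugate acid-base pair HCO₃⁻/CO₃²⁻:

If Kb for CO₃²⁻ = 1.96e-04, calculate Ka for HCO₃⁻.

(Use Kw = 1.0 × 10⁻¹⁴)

For a conjugate pair Ka × Kb = Kw, so Ka = Kw/Kb = 1.0 × 10⁻¹⁴ / 1.96e-04 = 5.10e-11.

K_a = 5.10e-11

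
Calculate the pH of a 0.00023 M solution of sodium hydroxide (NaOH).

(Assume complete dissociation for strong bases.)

[OH⁻] = 0.00023 M for strong base. pOH = -log[OH⁻] = 3.64, pH = 14 - pOH

pH = 10.36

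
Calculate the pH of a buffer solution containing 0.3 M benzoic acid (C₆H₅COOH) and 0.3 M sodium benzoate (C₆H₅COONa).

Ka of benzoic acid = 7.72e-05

pKa = -log(7.72e-05) = 4.11. pH = pKa + log([A⁻]/[HA]) = 4.11 + log(0.3/0.3)

pH = 4.11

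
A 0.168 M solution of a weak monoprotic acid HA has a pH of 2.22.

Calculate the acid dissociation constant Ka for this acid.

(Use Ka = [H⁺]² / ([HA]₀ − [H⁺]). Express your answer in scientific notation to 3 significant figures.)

[H⁺] = 10^(−pH) = 10^(−2.22) = 6.026e-03 M. For HA ⇌ H⁺ + A⁻, Ka = [H⁺][A⁻]/[HA] = [H⁺]² / ([HA]₀ − [H⁺]) = (6.026e-03)² / (0.168 − 6.026e-03) = 2.24e-04.

K_a = 2.24e-04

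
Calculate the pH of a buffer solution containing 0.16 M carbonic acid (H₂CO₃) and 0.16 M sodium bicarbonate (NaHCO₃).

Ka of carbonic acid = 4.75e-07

pKa = -log(4.75e-07) = 6.32. pH = pKa + log([A⁻]/[HA]) = 6.32 + log(0.16/0.16)

pH = 6.32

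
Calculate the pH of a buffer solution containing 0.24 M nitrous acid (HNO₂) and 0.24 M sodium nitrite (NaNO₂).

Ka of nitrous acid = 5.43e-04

pKa = -log(5.43e-04) = 3.27. pH = pKa + log([A⁻]/[HA]) = 3.27 + log(0.24/0.24)

pH = 3.27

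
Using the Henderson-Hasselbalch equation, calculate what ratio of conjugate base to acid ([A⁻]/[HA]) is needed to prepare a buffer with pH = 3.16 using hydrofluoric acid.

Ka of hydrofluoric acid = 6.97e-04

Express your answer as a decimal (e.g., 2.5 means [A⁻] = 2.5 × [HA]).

pKa = -log(6.97e-04) = 3.1568. pH = pKa + log([A⁻]/[HA]), so log([A⁻]/[HA]) = pH − pKa = 3.16 − 3.1568 = 0.0032. [A⁻]/[HA] = 10^(0.0032) = 1.01

[A⁻]/[HA] = 1.01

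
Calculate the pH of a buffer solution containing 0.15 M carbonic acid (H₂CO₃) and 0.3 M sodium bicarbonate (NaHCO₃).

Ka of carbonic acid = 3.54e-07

pKa = -log(3.54e-07) = 6.45. pH = pKa + log([A⁻]/[HA]) = 6.45 + log(0.3/0.15)

pH = 6.75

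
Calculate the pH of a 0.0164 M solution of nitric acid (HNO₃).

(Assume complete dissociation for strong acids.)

[H⁺] = 0.0164 M for strong acid. pH = -log[H⁺] = -log(0.0164)

pH = 1.79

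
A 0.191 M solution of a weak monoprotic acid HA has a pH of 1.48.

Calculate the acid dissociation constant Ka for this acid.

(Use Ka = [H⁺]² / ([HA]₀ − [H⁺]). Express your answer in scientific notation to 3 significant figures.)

[H⁺] = 10^(−pH) = 10^(−1.48) = 3.311e-02 M. For HA ⇌ H⁺ + A⁻, Ka = [H⁺][A⁻]/[HA] = [H⁺]² / ([HA]₀ − [H⁺]) = (3.311e-02)² / (0.191 − 3.311e-02) = 6.94e-03.

K_a = 6.94e-03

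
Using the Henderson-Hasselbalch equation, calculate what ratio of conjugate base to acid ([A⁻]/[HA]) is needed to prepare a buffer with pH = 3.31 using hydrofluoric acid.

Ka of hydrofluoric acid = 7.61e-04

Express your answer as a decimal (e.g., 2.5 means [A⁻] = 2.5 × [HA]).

pKa = -log(7.61e-04) = 3.1186. pH = pKa + log([A⁻]/[HA]), so log([A⁻]/[HA]) = pH − pKa = 3.31 − 3.1186 = 0.1914. [A⁻]/[HA] = 10^(0.1914) = 1.55

[A⁻]/[HA] = 1.55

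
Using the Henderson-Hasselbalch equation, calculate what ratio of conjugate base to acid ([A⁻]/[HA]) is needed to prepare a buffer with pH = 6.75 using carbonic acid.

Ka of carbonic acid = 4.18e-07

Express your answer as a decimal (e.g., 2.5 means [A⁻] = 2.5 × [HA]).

pKa = -log(4.18e-07) = 6.3788. pH = pKa + log([A⁻]/[HA]), so log([A⁻]/[HA]) = pH − pKa = 6.75 − 6.3788 = 0.3712. [A⁻]/[HA] = 10^(0.3712) = 2.35

[A⁻]/[HA] = 2.35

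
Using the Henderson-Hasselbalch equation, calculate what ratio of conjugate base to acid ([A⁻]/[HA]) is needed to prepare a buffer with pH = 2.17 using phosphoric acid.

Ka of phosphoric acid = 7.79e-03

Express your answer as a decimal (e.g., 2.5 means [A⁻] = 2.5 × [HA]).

pKa = -log(7.79e-03) = 2.1085. pH = pKa + log([A⁻]/[HA]), so log([A⁻]/[HA]) = pH − pKa = 2.17 − 2.1085 = 0.0615. [A⁻]/[HA] = 10^(0.0615) = 1.15

[A⁻]/[HA] = 1.15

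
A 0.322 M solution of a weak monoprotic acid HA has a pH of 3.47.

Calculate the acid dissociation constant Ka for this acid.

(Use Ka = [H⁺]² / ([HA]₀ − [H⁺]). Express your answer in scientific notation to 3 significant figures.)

[H⁺] = 10^(−pH) = 10^(−3.47) = 3.388e-04 M. For HA ⇌ H⁺ + A⁻, Ka = [H⁺][A⁻]/[HA] = [H⁺]² / ([HA]₀ − [H⁺]) = (3.388e-04)² / (0.322 − 3.388e-04) = 3.57e-07.

K_a = 3.57e-07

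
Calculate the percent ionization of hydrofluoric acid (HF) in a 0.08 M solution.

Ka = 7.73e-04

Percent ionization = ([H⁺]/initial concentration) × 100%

Using Ka equilibrium: x² + Ka×x - Ka×C = 0. Solving: [H⁺] = 7.4868e-03. Percent = (7.4868e-03/0.08) × 100

Percent ionization = 9.36%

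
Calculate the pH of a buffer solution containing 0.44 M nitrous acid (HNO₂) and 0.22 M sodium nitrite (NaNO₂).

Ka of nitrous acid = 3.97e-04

pKa = -log(3.97e-04) = 3.40. pH = pKa + log([A⁻]/[HA]) = 3.40 + log(0.22/0.44)

pH = 3.10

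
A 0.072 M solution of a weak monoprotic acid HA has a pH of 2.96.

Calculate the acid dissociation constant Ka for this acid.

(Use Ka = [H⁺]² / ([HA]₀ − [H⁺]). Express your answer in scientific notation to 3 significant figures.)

[H⁺] = 10^(−pH) = 10^(−2.96) = 1.096e-03 M. For HA ⇌ H⁺ + A⁻, Ka = [H⁺][A⁻]/[HA] = [H⁺]² / ([HA]₀ − [H⁺]) = (1.096e-03)² / (0.072 − 1.096e-03) = 1.70e-05.

K_a = 1.70e-05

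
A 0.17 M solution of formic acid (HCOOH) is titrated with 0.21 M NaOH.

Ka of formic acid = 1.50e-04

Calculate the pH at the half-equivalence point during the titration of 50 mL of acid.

At half-equivalence [HA] = [A⁻], so Henderson-Hasselbalch gives pH = pKa = -log(1.50e-04) = 3.82.

pH = pKa = 3.82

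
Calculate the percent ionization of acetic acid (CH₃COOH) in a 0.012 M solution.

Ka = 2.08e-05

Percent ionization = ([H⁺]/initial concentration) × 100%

Using Ka equilibrium: x² + Ka×x - Ka×C = 0. Solving: [H⁺] = 4.8931e-04. Percent = (4.8931e-04/0.012) × 100

Percent ionization = 4.08%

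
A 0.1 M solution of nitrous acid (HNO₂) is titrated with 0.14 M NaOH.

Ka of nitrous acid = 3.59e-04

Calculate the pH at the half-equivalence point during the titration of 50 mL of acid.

At half-equivalence [HA] = [A⁻], so Henderson-Hasselbalch gives pH = pKa = -log(3.59e-04) = 3.44.

pH = pKa = 3.44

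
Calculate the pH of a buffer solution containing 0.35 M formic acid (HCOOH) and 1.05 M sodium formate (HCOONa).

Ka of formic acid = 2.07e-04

pKa = -log(2.07e-04) = 3.68. pH = pKa + log([A⁻]/[HA]) = 3.68 + log(1.05/0.35)

pH = 4.16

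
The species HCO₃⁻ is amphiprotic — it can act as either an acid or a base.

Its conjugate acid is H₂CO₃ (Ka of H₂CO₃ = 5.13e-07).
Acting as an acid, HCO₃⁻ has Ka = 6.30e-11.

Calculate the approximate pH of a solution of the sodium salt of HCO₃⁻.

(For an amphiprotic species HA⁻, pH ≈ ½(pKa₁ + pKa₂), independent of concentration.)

pKa₁ = -log(5.13e-07) = 6.29; pKa₂ = -log(6.30e-11) = 10.20. For an amphiprotic species, pH ≈ ½(pKa₁ + pKa₂) = ½(6.29 + 10.20) = 8.25.

pH = 8.25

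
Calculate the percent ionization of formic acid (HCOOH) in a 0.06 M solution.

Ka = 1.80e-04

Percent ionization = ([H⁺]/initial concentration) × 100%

Using Ka equilibrium: x² + Ka×x - Ka×C = 0. Solving: [H⁺] = 3.1976e-03. Percent = (3.1976e-03/0.06) × 100

Percent ionization = 5.33%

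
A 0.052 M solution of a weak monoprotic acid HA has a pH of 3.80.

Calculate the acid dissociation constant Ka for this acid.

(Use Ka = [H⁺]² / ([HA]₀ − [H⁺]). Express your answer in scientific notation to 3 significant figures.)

[H⁺] = 10^(−pH) = 10^(−3.80) = 1.585e-04 M. For HA ⇌ H⁺ + A⁻, Ka = [H⁺][A⁻]/[HA] = [H⁺]² / ([HA]₀ − [H⁺]) = (1.585e-04)² / (0.052 − 1.585e-04) = 4.85e-07.

K_a = 4.85e-07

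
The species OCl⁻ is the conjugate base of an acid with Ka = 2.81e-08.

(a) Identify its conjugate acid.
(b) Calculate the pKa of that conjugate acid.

(a) The conjugate acid is formed by adding one H⁺ to OCl⁻, giving HOCl. (b) pKa = -log(Ka) = -log(2.81e-08) = 7.55.

Conjugate acid: HOCl; pK_a = 7.55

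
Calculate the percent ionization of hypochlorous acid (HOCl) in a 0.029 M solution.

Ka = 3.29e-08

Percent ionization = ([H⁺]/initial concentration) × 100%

Using Ka equilibrium: x² + Ka×x - Ka×C = 0. Solving: [H⁺] = 3.0872e-05. Percent = (3.0872e-05/0.029) × 100

Percent ionization = 0.106%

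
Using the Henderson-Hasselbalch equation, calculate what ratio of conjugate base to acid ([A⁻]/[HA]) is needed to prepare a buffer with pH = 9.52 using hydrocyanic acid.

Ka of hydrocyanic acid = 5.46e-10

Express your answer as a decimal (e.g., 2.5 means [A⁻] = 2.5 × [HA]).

pKa = -log(5.46e-10) = 9.2628. pH = pKa + log([A⁻]/[HA]), so log([A⁻]/[HA]) = pH − pKa = 9.52 − 9.2628 = 0.2572. [A⁻]/[HA] = 10^(0.2572) = 1.81

[A⁻]/[HA] = 1.81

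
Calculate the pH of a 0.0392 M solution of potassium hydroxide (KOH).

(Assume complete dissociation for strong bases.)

[OH⁻] = 0.0392 M for strong base. pOH = -log[OH⁻] = 1.41, pH = 14 - pOH

pH = 12.59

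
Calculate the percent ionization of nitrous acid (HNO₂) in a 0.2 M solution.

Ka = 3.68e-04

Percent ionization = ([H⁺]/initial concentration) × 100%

Using Ka equilibrium: x² + Ka×x - Ka×C = 0. Solving: [H⁺] = 8.3970e-03. Percent = (8.3970e-03/0.2) × 100

Percent ionization = 4.2%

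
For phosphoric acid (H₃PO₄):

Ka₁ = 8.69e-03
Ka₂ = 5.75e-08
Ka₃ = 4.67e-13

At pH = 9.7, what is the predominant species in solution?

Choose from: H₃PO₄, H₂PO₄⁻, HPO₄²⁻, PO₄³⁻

pKa₁ = 2.06, pKa₂ = 7.24, pKa₃ = 12.33. For a polyprotic acid the predominant species crosses at each pKa: below pKa_n the protonated form dominates, above it the deprotonated form does. At pH = 9.7, the predominant species is HPO₄²⁻.

HPO₄²⁻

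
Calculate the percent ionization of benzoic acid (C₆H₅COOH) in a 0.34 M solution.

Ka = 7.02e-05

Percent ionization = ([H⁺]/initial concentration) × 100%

Using Ka equilibrium: x² + Ka×x - Ka×C = 0. Solving: [H⁺] = 4.8505e-03. Percent = (4.8505e-03/0.34) × 100

Percent ionization = 1.43%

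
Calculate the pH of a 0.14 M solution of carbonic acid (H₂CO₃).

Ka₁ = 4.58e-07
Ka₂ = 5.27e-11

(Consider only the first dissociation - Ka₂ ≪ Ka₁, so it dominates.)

First dissociation dominates. From Ka₁ = [H⁺][HA⁻]/[H₂A], x² + Ka₁·x − Ka₁·C = 0 with C = 0.14 M and Ka₁ = 4.58e-07. Solving: [H⁺] = (−Ka₁ + √(Ka₁² + 4·Ka₁·C)) / 2 = 2.5299e-04 M. pH = -log(2.5299e-04) = 3.60.

pH = 3.60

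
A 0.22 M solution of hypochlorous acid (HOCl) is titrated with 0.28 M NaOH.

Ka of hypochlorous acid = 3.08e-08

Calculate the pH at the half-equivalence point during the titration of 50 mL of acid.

At half-equivalence [HA] = [A⁻], so Henderson-Hasselbalch gives pH = pKa = -log(3.08e-08) = 7.51.

pH = pKa = 7.51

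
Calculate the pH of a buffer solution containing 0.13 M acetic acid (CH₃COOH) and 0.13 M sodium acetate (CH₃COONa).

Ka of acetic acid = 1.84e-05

pKa = -log(1.84e-05) = 4.74. pH = pKa + log([A⁻]/[HA]) = 4.74 + log(0.13/0.13)

pH = 4.74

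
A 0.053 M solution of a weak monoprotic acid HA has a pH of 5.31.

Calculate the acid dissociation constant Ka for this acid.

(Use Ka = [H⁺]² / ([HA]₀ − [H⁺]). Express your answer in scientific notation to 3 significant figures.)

[H⁺] = 10^(−pH) = 10^(−5.31) = 4.898e-06 M. For HA ⇌ H⁺ + A⁻, Ka = [H⁺][A⁻]/[HA] = [H⁺]² / ([HA]₀ − [H⁺]) = (4.898e-06)² / (0.053 − 4.898e-06) = 4.53e-10.

K_a = 4.53e-10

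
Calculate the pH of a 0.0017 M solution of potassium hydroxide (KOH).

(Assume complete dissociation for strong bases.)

[OH⁻] = 0.0017 M for strong base. pOH = -log[OH⁻] = 2.77, pH = 14 - pOH

pH = 11.23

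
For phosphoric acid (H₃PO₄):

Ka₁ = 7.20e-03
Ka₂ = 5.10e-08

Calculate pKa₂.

pKa₂ = -log(Ka₂) = -log(5.10e-08) = 7.29.

pK_{a2} = 7.29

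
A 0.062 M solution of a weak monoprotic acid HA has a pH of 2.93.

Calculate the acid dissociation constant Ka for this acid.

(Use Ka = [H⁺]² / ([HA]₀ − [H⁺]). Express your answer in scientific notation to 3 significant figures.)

[H⁺] = 10^(−pH) = 10^(−2.93) = 1.175e-03 M. For HA ⇌ H⁺ + A⁻, Ka = [H⁺][A⁻]/[HA] = [H⁺]² / ([HA]₀ − [H⁺]) = (1.175e-03)² / (0.062 − 1.175e-03) = 2.27e-05.

K_a = 2.27e-05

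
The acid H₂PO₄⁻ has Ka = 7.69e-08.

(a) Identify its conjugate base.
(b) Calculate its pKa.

(a) The conjugate base is formed by removing one H⁺ from H₂PO₄⁻, giving HPO₄²⁻. (b) pKa = -log(Ka) = -log(7.69e-08) = 7.11.

Conjugate base: HPO₄²⁻; pK_a = 7.11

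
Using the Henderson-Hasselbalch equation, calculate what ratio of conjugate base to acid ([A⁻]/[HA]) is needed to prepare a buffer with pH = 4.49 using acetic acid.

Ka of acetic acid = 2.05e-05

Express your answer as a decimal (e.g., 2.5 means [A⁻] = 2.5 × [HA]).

pKa = -log(2.05e-05) = 4.6882. pH = pKa + log([A⁻]/[HA]), so log([A⁻]/[HA]) = pH − pKa = 4.49 − 4.6882 = -0.1982. [A⁻]/[HA] = 10^(-0.1982) = 0.634

[A⁻]/[HA] = 0.634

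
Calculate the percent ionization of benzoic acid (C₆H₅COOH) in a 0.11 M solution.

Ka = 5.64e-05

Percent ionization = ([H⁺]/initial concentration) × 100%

Using Ka equilibrium: x² + Ka×x - Ka×C = 0. Solving: [H⁺] = 2.4627e-03. Percent = (2.4627e-03/0.11) × 100

Percent ionization = 2.24%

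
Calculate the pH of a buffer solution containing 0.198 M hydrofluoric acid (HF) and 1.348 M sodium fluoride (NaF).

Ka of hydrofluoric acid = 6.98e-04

pKa = -log(6.98e-04) = 3.16. pH = pKa + log([A⁻]/[HA]) = 3.16 + log(1.348/0.198)

pH = 3.99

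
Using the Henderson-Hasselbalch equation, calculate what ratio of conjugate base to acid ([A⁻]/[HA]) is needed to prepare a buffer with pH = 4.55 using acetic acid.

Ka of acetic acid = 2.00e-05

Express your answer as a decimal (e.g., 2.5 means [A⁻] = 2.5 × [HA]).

pKa = -log(2.00e-05) = 4.6990. pH = pKa + log([A⁻]/[HA]), so log([A⁻]/[HA]) = pH − pKa = 4.55 − 4.6990 = -0.1490. [A⁻]/[HA] = 10^(-0.1490) = 0.710

[A⁻]/[HA] = 0.710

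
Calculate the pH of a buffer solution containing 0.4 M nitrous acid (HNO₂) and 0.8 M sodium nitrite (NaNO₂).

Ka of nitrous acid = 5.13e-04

pKa = -log(5.13e-04) = 3.29. pH = pKa + log([A⁻]/[HA]) = 3.29 + log(0.8/0.4)

pH = 3.59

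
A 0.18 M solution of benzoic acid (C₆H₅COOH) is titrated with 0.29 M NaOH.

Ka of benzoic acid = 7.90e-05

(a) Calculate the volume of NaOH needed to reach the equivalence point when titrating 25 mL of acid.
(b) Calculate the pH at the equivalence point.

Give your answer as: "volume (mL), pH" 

moles acid = 0.18 × 25/1000 = 0.0045 mol; V_base = moles/0.29 × 1000 = 15.5 mL. At equivalence only the conjugate base is present: [A⁻] = 0.0045/0.041 = 1.1106e-01 M. Kb = Kw/Ka = 1.27e-10; [OH⁻] = √(Kb × [A⁻]) = 3.7495e-06; pOH = 5.43; pH = 14 - pOH = 8.57.

V = 15.5 mL, pH = 8.57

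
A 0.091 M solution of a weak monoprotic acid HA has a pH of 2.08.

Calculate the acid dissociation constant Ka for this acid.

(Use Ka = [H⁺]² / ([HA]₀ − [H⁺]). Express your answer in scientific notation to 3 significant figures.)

[H⁺] = 10^(−pH) = 10^(−2.08) = 8.318e-03 M. For HA ⇌ H⁺ + A⁻, Ka = [H⁺][A⁻]/[HA] = [H⁺]² / ([HA]₀ − [H⁺]) = (8.318e-03)² / (0.091 − 8.318e-03) = 8.37e-04.

K_a = 8.37e-04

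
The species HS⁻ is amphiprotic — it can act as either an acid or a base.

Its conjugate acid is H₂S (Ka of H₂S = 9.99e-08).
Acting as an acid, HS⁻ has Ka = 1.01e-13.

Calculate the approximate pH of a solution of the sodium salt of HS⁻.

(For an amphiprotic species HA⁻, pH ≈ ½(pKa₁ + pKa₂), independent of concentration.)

pKa₁ = -log(9.99e-08) = 7.00; pKa₂ = -log(1.01e-13) = 13.00. For an amphiprotic species, pH ≈ ½(pKa₁ + pKa₂) = ½(7.00 + 13.00) = 10.00.

pH = 10.00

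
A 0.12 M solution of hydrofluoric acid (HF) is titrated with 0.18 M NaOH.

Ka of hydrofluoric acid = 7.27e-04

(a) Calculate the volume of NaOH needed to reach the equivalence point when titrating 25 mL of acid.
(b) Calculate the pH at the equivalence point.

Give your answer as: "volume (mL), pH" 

moles acid = 0.12 × 25/1000 = 0.003 mol; V_base = moles/0.18 × 1000 = 16.7 mL. At equivalence only the conjugate base is present: [A⁻] = 0.003/0.042 = 7.2000e-02 M. Kb = Kw/Ka = 1.38e-11; [OH⁻] = √(Kb × [A⁻]) = 9.9517e-07; pOH = 6.00; pH = 14 - pOH = 8.00.

V = 16.7 mL, pH = 8.00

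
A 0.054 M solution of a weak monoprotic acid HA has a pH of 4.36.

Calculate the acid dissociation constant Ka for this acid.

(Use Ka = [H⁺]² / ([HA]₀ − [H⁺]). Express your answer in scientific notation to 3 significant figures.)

[H⁺] = 10^(−pH) = 10^(−4.36) = 4.365e-05 M. For HA ⇌ H⁺ + A⁻, Ka = [H⁺][A⁻]/[HA] = [H⁺]² / ([HA]₀ − [H⁺]) = (4.365e-05)² / (0.054 − 4.365e-05) = 3.53e-08.

K_a = 3.53e-08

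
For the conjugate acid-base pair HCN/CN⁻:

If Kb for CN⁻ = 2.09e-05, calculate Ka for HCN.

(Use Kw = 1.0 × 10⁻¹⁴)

For a conjugate pair Ka × Kb = Kw, so Ka = Kw/Kb = 1.0 × 10⁻¹⁴ / 2.09e-05 = 4.78e-10.

K_a = 4.78e-10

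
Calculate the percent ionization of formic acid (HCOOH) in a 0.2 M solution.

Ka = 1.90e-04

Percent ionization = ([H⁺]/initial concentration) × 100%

Using Ka equilibrium: x² + Ka×x - Ka×C = 0. Solving: [H⁺] = 6.0701e-03. Percent = (6.0701e-03/0.2) × 100

Percent ionization = 3.04%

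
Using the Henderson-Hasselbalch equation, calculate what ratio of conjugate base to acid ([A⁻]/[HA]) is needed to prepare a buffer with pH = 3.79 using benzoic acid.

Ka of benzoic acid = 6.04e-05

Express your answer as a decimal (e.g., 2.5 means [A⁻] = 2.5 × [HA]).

pKa = -log(6.04e-05) = 4.2190. pH = pKa + log([A⁻]/[HA]), so log([A⁻]/[HA]) = pH − pKa = 3.79 − 4.2190 = -0.4290. [A⁻]/[HA] = 10^(-0.4290) = 0.372

[A⁻]/[HA] = 0.372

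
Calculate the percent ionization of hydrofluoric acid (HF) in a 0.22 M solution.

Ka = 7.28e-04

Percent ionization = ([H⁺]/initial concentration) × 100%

Using Ka equilibrium: x² + Ka×x - Ka×C = 0. Solving: [H⁺] = 1.2297e-02. Percent = (1.2297e-02/0.22) × 100

Percent ionization = 5.59%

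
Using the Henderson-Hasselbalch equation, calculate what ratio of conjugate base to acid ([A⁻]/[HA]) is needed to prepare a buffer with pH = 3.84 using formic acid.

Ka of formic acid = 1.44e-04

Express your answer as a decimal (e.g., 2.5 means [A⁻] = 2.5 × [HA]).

pKa = -log(1.44e-04) = 3.8416. pH = pKa + log([A⁻]/[HA]), so log([A⁻]/[HA]) = pH − pKa = 3.84 − 3.8416 = -0.0016. [A⁻]/[HA] = 10^(-0.0016) = 0.996

[A⁻]/[HA] = 0.996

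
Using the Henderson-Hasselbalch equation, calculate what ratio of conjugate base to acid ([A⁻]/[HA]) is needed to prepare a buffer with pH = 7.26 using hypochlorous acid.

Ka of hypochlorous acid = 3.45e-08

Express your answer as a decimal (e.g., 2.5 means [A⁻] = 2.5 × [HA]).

pKa = -log(3.45e-08) = 7.4622. pH = pKa + log([A⁻]/[HA]), so log([A⁻]/[HA]) = pH − pKa = 7.26 − 7.4622 = -0.2022. [A⁻]/[HA] = 10^(-0.2022) = 0.628

[A⁻]/[HA] = 0.628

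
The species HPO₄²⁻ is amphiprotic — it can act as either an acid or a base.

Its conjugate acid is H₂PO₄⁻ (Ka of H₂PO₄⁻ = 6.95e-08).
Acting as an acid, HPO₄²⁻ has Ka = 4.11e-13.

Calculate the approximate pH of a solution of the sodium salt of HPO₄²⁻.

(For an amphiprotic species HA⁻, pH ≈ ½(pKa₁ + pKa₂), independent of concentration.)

pKa₁ = -log(6.95e-08) = 7.16; pKa₂ = -log(4.11e-13) = 12.39. For an amphiprotic species, pH ≈ ½(pKa₁ + pKa₂) = ½(7.16 + 12.39) = 9.77.

pH = 9.77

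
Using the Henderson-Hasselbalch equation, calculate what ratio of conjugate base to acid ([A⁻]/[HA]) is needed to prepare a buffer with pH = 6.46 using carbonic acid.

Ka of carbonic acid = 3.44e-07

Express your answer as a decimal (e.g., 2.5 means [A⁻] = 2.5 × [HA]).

pKa = -log(3.44e-07) = 6.4634. pH = pKa + log([A⁻]/[HA]), so log([A⁻]/[HA]) = pH − pKa = 6.46 − 6.4634 = -0.0034. [A⁻]/[HA] = 10^(-0.0034) = 0.992

[A⁻]/[HA] = 0.992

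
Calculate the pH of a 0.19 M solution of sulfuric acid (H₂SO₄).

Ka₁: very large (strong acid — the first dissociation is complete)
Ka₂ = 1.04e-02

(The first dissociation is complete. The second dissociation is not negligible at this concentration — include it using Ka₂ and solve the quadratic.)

First dissociation is complete: [H⁺]₀ = [HSO₄⁻]₀ = C = 0.19 M. Second dissociation HSO₄⁻ ⇌ H⁺ + SO₄²⁻: let x = [SO₄²⁻]. Ka₂ = (C + x)·x / (C − x) = 1.04e-02 → x² + (C + Ka₂)·x − Ka₂·C = 0 → x² + 0.20040·x − 1.976e-03 = 0. x = (−0.20040 + √(0.20040² + 4 × 1.976e-03)) / 2 = 9.4177e-03 M. [H⁺] = C + x = 0.19 + 9.4177e-03 = 1.9942e-01 M. pH = -log(1.9942e-01) = 0.70.

pH = 0.70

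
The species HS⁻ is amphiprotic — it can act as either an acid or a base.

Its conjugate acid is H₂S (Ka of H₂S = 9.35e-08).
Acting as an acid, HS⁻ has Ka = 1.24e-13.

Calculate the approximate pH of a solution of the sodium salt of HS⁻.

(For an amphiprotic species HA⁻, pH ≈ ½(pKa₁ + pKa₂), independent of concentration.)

pKa₁ = -log(9.35e-08) = 7.03; pKa₂ = -log(1.24e-13) = 12.91. For an amphiprotic species, pH ≈ ½(pKa₁ + pKa₂) = ½(7.03 + 12.91) = 9.97.

pH = 9.97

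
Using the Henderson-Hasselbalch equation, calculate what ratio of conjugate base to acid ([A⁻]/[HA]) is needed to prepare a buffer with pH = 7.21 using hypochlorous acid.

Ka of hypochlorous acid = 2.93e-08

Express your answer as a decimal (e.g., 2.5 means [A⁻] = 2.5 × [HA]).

pKa = -log(2.93e-08) = 7.5331. pH = pKa + log([A⁻]/[HA]), so log([A⁻]/[HA]) = pH − pKa = 7.21 − 7.5331 = -0.3231. [A⁻]/[HA] = 10^(-0.3231) = 0.475

[A⁻]/[HA] = 0.475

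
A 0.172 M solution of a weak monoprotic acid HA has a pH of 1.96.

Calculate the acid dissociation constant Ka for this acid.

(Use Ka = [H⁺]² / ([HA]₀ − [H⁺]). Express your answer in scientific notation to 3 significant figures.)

[H⁺] = 10^(−pH) = 10^(−1.96) = 1.096e-02 M. For HA ⇌ H⁺ + A⁻, Ka = [H⁺][A⁻]/[HA] = [H⁺]² / ([HA]₀ − [H⁺]) = (1.096e-02)² / (0.172 − 1.096e-02) = 7.47e-04.

K_a = 7.47e-04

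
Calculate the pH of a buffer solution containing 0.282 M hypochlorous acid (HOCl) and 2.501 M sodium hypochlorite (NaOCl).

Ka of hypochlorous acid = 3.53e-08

pKa = -log(3.53e-08) = 7.45. pH = pKa + log([A⁻]/[HA]) = 7.45 + log(2.501/0.282)

pH = 8.40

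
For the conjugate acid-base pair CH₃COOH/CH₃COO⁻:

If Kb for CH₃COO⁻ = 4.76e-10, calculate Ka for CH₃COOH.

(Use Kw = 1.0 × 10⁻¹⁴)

For a conjugate pair Ka × Kb = Kw, so Ka = Kw/Kb = 1.0 × 10⁻¹⁴ / 4.76e-10 = 2.10e-05.

K_a = 2.10e-05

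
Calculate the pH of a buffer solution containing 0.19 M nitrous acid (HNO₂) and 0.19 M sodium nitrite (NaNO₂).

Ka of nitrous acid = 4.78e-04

pKa = -log(4.78e-04) = 3.32. pH = pKa + log([A⁻]/[HA]) = 3.32 + log(0.19/0.19)

pH = 3.32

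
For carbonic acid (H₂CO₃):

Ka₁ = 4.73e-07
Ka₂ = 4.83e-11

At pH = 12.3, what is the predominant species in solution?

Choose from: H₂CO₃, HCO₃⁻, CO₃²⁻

pKa₁ = 6.33, pKa₂ = 10.32. For a polyprotic acid the predominant species crosses at each pKa: below pKa_n the protonated form dominates, above it the deprotonated form does. At pH = 12.3, the predominant species is CO₃²⁻.

CO₃²⁻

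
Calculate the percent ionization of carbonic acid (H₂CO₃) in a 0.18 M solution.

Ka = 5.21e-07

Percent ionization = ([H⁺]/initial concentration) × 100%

Using Ka equilibrium: x² + Ka×x - Ka×C = 0. Solving: [H⁺] = 3.0597e-04. Percent = (3.0597e-04/0.18) × 100

Percent ionization = 0.17%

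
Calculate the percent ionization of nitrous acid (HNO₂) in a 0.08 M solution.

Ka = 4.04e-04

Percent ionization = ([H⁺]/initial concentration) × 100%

Using Ka equilibrium: x² + Ka×x - Ka×C = 0. Solving: [H⁺] = 5.4867e-03. Percent = (5.4867e-03/0.08) × 100

Percent ionization = 6.86%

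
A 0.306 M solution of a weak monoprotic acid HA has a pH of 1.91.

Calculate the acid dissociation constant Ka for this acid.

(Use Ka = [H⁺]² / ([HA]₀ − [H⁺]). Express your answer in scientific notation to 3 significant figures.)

[H⁺] = 10^(−pH) = 10^(−1.91) = 1.230e-02 M. For HA ⇌ H⁺ + A⁻, Ka = [H⁺][A⁻]/[HA] = [H⁺]² / ([HA]₀ − [H⁺]) = (1.230e-02)² / (0.306 − 1.230e-02) = 5.15e-04.

K_a = 5.15e-04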